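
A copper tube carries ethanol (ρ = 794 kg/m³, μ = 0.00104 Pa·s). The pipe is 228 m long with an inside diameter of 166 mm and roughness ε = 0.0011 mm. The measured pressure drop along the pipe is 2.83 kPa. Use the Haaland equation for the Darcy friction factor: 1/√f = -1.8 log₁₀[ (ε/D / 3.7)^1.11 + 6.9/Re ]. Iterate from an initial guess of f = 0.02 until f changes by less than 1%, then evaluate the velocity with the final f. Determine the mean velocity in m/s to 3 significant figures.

Rearranging Darcy-Weisbach: V = √(2·ΔP·D/(f·L·ρ)). With ε/D = 1.1e-06/0.166 = 6.63e-06, iterate starting from f = 0.02:
  f = 0.02 → V = √(2·2830·0.166/(0.02·228·794)) = 0.5094 m/s; Re = ρVD/μ = 6.456e+04; f → 0.01959
  f = 0.01959 → V = 0.5147 m/s; Re = 6.523e+04; f → 0.01954
Converged (Δf/f < 1%). With the final f = 0.01954: V = √(2·2830·0.166/(0.01954·228·794)) = 0.5153 m/s.

V ≈ 0.515 m/s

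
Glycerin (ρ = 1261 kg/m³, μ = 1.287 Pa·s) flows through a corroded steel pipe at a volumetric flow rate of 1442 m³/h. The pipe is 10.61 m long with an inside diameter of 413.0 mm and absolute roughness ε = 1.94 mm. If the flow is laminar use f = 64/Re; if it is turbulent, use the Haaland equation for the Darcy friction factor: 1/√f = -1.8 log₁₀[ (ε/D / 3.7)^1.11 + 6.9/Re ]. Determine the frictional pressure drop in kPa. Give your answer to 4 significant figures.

Q = 1442 m³/h = 1442/3600 = 0.4006 m³/s.
Cross-sectional area A = πD²/4 = π(0.413)²/4 = 0.134 m²; mean velocity V = Q/A = 0.4006/0.134 = 2.99 m/s.
Reynolds number Re = ρVD/μ = 1261 · 2.99 · 0.413 / 1.29 = 1210.
Re < 2300 → laminar flow, so f = 64/Re = 64/1210 = 0.0529 (the turbulent correlation is not needed).
Darcy-Weisbach: ΔP = f(L/D)(ρV²/2) = 0.0529·(10.61/0.413)·(1261·2.99²/2) = 0.0529·25.69·5637 = 7660 Pa.
ΔP = 7660 Pa = 7.660 kPa.

ΔP ≈ 7.660 kPa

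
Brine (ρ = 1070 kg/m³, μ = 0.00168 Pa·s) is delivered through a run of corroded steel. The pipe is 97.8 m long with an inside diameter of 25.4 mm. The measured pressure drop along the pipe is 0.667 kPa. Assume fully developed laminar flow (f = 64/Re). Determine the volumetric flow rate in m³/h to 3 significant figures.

Q ≈ 0.149 m³/h

For laminar flow, f = 64/Re with Re = ρVD/μ, so Darcy-Weisbach reduces to ΔP = 32μLV/D². Solving for V: V = ΔP·D²/(32μL) = 667·(0.0254)²/(32·0.00168·97.8) = 0.08185 m/s.
Check: Re = ρVD/μ = 1070·0.08185·0.0254/0.00168 = 1324 < 2300, so the laminar assumption holds.
Q = V·A = 0.08185·(π/4·0.0254²) = 4.147e-05 m³/s = 0.149 m³/h.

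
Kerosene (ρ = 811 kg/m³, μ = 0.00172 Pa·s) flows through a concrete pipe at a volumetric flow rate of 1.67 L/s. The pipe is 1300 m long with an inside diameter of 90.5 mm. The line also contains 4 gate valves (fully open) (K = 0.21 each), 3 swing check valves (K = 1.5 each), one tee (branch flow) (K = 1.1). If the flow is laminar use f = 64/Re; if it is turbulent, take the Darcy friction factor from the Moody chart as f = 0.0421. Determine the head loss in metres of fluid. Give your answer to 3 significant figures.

Q = 1.67 L/s = 1.67/1000 = 0.00167 m³/s.
Cross-sectional area A = πD²/4 = π(0.0905)²/4 = 0.006433 m²; mean velocity V = Q/A = 0.00167/0.006433 = 0.2596 m/s.
Reynolds number Re = ρVD/μ = 811 · 0.2596 · 0.0905 / 0.00172 = 1.108e+04.
Re > 4000 → turbulent; use the Moody-chart value f = 0.0421.
Total minor-loss coefficient ΣK = 4·0.21 + 3·1.5 + 1·1.1 = 6.44.
ΔP = [f·L/D + ΣK]·(ρV²/2) = [0.0421·1300/0.0905 + 6.44]·(811·0.2596²/2) = [604.8 + 6.44]·27.33 = 1.67e+04 Pa.
Head loss h_f = ΔP/(ρg) = 1.67e+04/(811·9.81) = 2.10 m.

h_f ≈ 2.10 m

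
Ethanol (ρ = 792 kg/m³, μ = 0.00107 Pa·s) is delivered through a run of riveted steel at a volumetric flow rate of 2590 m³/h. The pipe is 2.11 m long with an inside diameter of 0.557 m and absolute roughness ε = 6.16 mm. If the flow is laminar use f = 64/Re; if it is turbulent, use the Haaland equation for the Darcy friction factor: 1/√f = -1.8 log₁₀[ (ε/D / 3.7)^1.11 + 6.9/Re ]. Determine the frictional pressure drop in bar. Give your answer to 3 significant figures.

ΔP ≈ 0.00515 bar

Q = 2590 m³/h = 2590/3600 = 0.7194 m³/s.
Cross-sectional area A = πD²/4 = π(0.557)²/4 = 0.2437 m²; mean velocity V = Q/A = 0.7194/0.2437 = 2.953 m/s.
Reynolds number Re = ρVD/μ = 792 · 2.953 · 0.557 / 0.00107 = 1.217e+06.
Re > 4000 → turbulent. Relative roughness ε/D = 0.00616/0.557 = 0.0111. Haaland: 1/√f = -1.8 log₁₀[(0.0111/3.7)^1.11 + 6.9/1.217e+06] = -1.8 log₁₀[0.00158 + 5.67e-06] = 5.041, so f = 0.03935.
Darcy-Weisbach: ΔP = f(L/D)(ρV²/2) = 0.03935·(2.11/0.557)·(792·2.953²/2) = 0.03935·3.788·3452 = 514.6 Pa.
ΔP = 514.6 Pa = 0.00515 bar.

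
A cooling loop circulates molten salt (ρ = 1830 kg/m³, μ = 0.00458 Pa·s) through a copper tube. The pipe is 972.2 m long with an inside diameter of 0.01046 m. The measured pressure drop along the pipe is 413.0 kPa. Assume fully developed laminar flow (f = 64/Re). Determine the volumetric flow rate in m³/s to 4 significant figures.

For laminar flow, f = 64/Re with Re = ρVD/μ, so Darcy-Weisbach reduces to ΔP = 32μLV/D². Solving for V: V = ΔP·D²/(32μL) = 4.13e+05·(0.01046)²/(32·0.00458·972.2) = 0.3171 m/s.
Check: Re = ρVD/μ = 1830·0.3171·0.01046/0.00458 = 1325 < 2300, so the laminar assumption holds.
Q = V·A = 0.3171·(π/4·0.01046²) = 2.725e-05 m³/s = 2.725×10^-5 m³/s.

Q ≈ 2.725×10^-5 m³/s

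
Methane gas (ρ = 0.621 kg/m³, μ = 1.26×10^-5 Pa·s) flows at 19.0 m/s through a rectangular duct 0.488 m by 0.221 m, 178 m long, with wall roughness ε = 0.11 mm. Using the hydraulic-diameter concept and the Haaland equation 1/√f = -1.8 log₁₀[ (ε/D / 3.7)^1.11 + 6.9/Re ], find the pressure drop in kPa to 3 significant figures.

ΔP ≈ 1.13 kPa

Hydraulic diameter D_h = 4A/P = 4·(0.488·0.221)/(2·(0.488+0.221)) = 0.4314/1.418 = 0.3042 m.
Re = ρVD_h/μ = 0.621·19·0.3042/1.26e-05 = 2.849e+05.
ε/D_h = 0.00011/0.3042 = 0.000362; Haaland gives 1/√f = -1.8 log₁₀[3.54e-05+2.42e-05] = 7.604, so f = 0.01729.
ΔP = f(L/D_h)(ρV²/2) = 0.01729·178/0.3042·112.1 = 1134 Pa.
ΔP = 1.13 kPa.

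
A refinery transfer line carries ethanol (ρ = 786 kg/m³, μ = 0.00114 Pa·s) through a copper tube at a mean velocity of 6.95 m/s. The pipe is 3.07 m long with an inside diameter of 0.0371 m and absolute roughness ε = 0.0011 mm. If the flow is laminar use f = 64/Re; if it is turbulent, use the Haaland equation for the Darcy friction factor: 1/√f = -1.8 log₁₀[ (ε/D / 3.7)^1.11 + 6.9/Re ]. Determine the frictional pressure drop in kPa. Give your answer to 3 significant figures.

ΔP ≈ 25.2 kPa

Reynolds number Re = ρVD/μ = 786 · 6.95 · 0.0371 / 0.00114 = 1.778e+05.
Re > 4000 → turbulent. Relative roughness ε/D = 1.1e-06/0.0371 = 2.96e-05. Haaland: 1/√f = -1.8 log₁₀[(2.96e-05/3.7)^1.11 + 6.9/1.778e+05] = -1.8 log₁₀[2.2e-06 + 3.88e-05] = 7.897, so f = 0.01604.
Darcy-Weisbach: ΔP = f(L/D)(ρV²/2) = 0.01604·(3.07/0.0371)·(786·6.95²/2) = 0.01604·82.75·1.898e+04 = 2.519e+04 Pa.
ΔP = 2.519e+04 Pa = 25.2 kPa.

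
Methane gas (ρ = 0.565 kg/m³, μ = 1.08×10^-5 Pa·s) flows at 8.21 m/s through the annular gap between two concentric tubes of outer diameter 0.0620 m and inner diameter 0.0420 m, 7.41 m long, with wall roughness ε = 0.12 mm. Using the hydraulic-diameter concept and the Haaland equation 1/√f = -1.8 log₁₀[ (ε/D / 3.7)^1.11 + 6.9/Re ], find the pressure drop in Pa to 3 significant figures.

ΔP ≈ 279 Pa

Hydraulic diameter D_h = 4A/P = D_o - D_i = 0.062 - 0.042 = 0.02 m.
Re = ρVD_h/μ = 0.565·8.21·0.02/1.08e-05 = 8590.
ε/D_h = 0.00012/0.02 = 0.006; Haaland gives 1/√f = -1.8 log₁₀[0.0008+0.000803] = 5.031, so f = 0.03951.
ΔP = f(L/D_h)(ρV²/2) = 0.03951·7.41/0.02·19.04 = 278.7 Pa.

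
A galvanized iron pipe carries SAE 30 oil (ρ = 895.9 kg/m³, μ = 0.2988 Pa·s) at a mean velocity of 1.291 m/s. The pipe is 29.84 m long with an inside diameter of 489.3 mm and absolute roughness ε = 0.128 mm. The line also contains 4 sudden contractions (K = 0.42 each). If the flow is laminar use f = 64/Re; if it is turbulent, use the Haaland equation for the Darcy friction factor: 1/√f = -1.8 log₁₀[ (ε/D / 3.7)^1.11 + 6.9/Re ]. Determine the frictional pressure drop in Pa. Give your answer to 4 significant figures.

Reynolds number Re = ρVD/μ = 895.9 · 1.291 · 0.4893 / 0.299 = 1894.
Re < 2300 → laminar flow, so f = 64/Re = 64/1894 = 0.03379 (the turbulent correlation is not needed).
Total minor-loss coefficient ΣK = 4·0.42 = 1.68.
ΔP = [f·L/D + ΣK]·(ρV²/2) = [0.03379·29.84/0.4893 + 1.68]·(895.9·1.291²/2) = [2.061 + 1.68]·746.6 = 2793 Pa.

ΔP ≈ 2793 Pa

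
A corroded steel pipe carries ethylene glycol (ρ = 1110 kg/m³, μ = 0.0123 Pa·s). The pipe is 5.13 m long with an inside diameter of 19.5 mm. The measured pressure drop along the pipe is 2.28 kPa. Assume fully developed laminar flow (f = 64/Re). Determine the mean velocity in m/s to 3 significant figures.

V ≈ 0.429 m/s

For laminar flow, f = 64/Re with Re = ρVD/μ, so Darcy-Weisbach reduces to ΔP = 32μLV/D². Solving for V: V = ΔP·D²/(32μL) = 2280·(0.0195)²/(32·0.0123·5.13) = 0.4294 m/s.
Check: Re = ρVD/μ = 1110·0.4294·0.0195/0.0123 = 755.6 < 2300, so the laminar assumption holds.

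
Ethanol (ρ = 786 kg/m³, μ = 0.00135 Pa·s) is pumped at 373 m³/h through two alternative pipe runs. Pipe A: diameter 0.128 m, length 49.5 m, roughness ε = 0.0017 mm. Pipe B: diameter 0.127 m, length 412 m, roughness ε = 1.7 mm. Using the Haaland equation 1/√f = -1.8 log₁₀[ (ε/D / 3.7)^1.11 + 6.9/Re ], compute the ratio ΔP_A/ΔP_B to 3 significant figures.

ΔP_A/ΔP_B ≈ 0.0352

Pipe A: V = Q/A = 0.1036/0.01287 = 8.052 m/s; Re = 6.001e+05; ε/D = 1.33e-05; Haaland → f = 0.01282; ΔP_A = f(L/D)(ρV²/2) = 1.263e+05 Pa.
Pipe B: V = Q/A = 0.1036/0.01267 = 8.179 m/s; Re = 6.048e+05; ε/D = 0.0134; Haaland → f = 0.0421; ΔP_B = f(L/D)(ρV²/2) = 3.591e+06 Pa.
ΔP_A/ΔP_B = 1.263e+05/3.591e+06 = 0.0352.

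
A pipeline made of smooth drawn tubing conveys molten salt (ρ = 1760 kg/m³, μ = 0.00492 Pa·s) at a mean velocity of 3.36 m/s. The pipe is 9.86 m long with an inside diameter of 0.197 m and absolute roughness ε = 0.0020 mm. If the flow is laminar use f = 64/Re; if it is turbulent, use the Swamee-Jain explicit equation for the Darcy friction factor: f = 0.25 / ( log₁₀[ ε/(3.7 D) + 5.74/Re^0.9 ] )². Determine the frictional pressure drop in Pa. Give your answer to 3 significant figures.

ΔP ≈ 7530 Pa

Reynolds number Re = ρVD/μ = 1760 · 3.36 · 0.197 / 0.00492 = 2.368e+05.
Re > 4000 → turbulent. Relative roughness ε/D = 2e-06/0.197 = 1.02e-05. Swamee-Jain: f = 0.25/(log₁₀[1.02e-05/3.7 + 5.74/2.368e+05^0.9])² = 0.25/(log₁₀[2.74e-06 + 8.36e-05])² = 0.25/(-4.064)² = 0.01514.
Darcy-Weisbach: ΔP = f(L/D)(ρV²/2) = 0.01514·(9.86/0.197)·(1760·3.36²/2) = 0.01514·50.05·9935 = 7527 Pa.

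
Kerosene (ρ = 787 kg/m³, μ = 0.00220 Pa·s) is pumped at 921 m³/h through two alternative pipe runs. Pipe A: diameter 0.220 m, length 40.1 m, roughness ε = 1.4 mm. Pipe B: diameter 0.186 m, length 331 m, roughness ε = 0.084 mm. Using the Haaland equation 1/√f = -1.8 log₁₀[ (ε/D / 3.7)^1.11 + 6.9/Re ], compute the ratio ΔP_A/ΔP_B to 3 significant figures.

Pipe A: V = Q/A = 0.2558/0.03801 = 6.73 m/s; Re = 5.297e+05; ε/D = 0.00636; Haaland → f = 0.03292; ΔP_A = f(L/D)(ρV²/2) = 1.069e+05 Pa.
Pipe B: V = Q/A = 0.2558/0.02717 = 9.415 m/s; Re = 6.265e+05; ε/D = 0.000452; Haaland → f = 0.01709; ΔP_B = f(L/D)(ρV²/2) = 1.061e+06 Pa.
ΔP_A/ΔP_B = 1.069e+05/1.061e+06 = 0.101.

ΔP_A/ΔP_B ≈ 0.101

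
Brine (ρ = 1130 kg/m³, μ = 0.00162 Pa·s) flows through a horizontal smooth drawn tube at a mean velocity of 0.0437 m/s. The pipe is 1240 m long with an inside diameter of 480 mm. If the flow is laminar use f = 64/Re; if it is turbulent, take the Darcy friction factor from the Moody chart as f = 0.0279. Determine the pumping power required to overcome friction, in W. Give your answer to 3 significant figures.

Reynolds number Re = ρVD/μ = 1130 · 0.0437 · 0.48 / 0.00162 = 1.463e+04.
Re > 4000 → turbulent; use the Moody-chart value f = 0.0279.
Darcy-Weisbach: ΔP = f(L/D)(ρV²/2) = 0.0279·(1240/0.48)·(1130·0.0437²/2) = 0.0279·2583·1.079 = 77.77 Pa.
Q = V·A = 0.0437·0.181 = 0.007908 m³/s.
Pumping power P = QΔP = 0.007908·77.77 = 0.6150 W = 0.615 W.

P ≈ 0.615 W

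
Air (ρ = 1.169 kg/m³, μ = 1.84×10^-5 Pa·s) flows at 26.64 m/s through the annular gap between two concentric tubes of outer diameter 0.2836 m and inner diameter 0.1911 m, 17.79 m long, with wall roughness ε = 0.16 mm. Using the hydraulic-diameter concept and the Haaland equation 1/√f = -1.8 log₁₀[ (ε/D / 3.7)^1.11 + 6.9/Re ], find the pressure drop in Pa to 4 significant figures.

Hydraulic diameter D_h = 4A/P = D_o - D_i = 0.2836 - 0.1911 = 0.0925 m.
Re = ρVD_h/μ = 1.169·26.64·0.0925/1.84e-05 = 1.566e+05.
ε/D_h = 0.00016/0.0925 = 0.00173; Haaland gives 1/√f = -1.8 log₁₀[0.000201+4.41e-05] = 6.499, so f = 0.02368.
ΔP = f(L/D_h)(ρV²/2) = 0.02368·17.79/0.0925·414.8 = 1889 Pa.

ΔP ≈ 1889 Pa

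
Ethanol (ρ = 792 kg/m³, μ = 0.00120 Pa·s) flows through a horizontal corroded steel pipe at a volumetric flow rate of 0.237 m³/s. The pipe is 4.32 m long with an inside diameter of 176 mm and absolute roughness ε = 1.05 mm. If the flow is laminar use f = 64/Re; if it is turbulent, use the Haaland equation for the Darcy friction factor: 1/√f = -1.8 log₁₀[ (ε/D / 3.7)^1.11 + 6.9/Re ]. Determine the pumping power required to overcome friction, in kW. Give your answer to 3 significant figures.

Cross-sectional area A = πD²/4 = π(0.176)²/4 = 0.02433 m²; mean velocity V = Q/A = 0.237/0.02433 = 9.742 m/s.
Reynolds number Re = ρVD/μ = 792 · 9.742 · 0.176 / 0.0012 = 1.132e+06.
Re > 4000 → turbulent. Relative roughness ε/D = 0.00105/0.176 = 0.00597. Haaland: 1/√f = -1.8 log₁₀[(0.00597/3.7)^1.11 + 6.9/1.132e+06] = -1.8 log₁₀[0.000795 + 6.1e-06] = 5.573, so f = 0.03219.
Darcy-Weisbach: ΔP = f(L/D)(ρV²/2) = 0.03219·(4.32/0.176)·(792·9.742²/2) = 0.03219·24.55·3.758e+04 = 2.969e+04 Pa.
Pumping power P = QΔP = 0.237·2.969e+04 = 7038 W = 7.04 kW.

P ≈ 7.04 kW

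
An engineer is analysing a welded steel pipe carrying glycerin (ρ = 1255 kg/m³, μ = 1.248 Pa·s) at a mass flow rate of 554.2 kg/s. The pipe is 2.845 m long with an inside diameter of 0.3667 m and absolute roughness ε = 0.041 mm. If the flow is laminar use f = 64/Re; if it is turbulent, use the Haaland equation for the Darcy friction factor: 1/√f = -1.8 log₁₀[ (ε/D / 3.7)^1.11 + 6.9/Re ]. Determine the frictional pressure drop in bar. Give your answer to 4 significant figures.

A = πD²/4 = π(0.3667)²/4 = 0.1056 m²; mean velocity V = ṁ/(ρA) = 554.2/(1255 · 0.1056) = 4.181 m/s.
Reynolds number Re = ρVD/μ = 1255 · 4.181 · 0.3667 / 1.25 = 1542.
Re < 2300 → laminar flow, so f = 64/Re = 64/1542 = 0.04151 (the turbulent correlation is not needed).
Darcy-Weisbach: ΔP = f(L/D)(ρV²/2) = 0.04151·(2.845/0.3667)·(1255·4.181²/2) = 0.04151·7.758·1.097e+04 = 3533 Pa.
ΔP = 3533 Pa = 0.03533 bar.

ΔP ≈ 0.03533 bar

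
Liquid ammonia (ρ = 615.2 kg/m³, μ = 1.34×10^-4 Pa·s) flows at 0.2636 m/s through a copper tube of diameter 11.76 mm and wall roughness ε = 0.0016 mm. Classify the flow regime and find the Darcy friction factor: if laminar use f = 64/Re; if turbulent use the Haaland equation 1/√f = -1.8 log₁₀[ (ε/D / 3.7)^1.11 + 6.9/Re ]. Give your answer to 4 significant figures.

f ≈ 0.02828

Re = ρVD/μ = 615.2·0.2636·0.01176/0.000134 = 1.423e+04.
Re > 4000 → turbulent. ε/D = 1.6e-06/0.01176 = 0.000136; Haaland: 1/√f = -1.8 log₁₀[1.2e-05 + 0.000485] = 5.947, so f = 0.02828.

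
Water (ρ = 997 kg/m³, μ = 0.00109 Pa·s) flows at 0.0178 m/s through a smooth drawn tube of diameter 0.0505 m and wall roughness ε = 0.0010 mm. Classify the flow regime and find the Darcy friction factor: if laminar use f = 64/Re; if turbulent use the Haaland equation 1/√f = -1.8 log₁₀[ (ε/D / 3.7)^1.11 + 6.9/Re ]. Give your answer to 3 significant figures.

Re = ρVD/μ = 997·0.0178·0.0505/0.00109 = 822.2.
Re < 2300 → laminar, so f = 64/Re = 0.07784 (roughness is irrelevant in laminar flow).

f ≈ 0.0778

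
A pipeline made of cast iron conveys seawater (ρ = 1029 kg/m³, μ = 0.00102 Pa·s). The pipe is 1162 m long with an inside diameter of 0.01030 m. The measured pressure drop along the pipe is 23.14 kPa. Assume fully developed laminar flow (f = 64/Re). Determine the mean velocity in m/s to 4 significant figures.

V ≈ 0.06473 m/s

For laminar flow, f = 64/Re with Re = ρVD/μ, so Darcy-Weisbach reduces to ΔP = 32μLV/D². Solving for V: V = ΔP·D²/(32μL) = 2.314e+04·(0.0103)²/(32·0.00102·1162) = 0.06473 m/s.
Check: Re = ρVD/μ = 1029·0.06473·0.0103/0.00102 = 672.6 < 2300, so the laminar assumption holds.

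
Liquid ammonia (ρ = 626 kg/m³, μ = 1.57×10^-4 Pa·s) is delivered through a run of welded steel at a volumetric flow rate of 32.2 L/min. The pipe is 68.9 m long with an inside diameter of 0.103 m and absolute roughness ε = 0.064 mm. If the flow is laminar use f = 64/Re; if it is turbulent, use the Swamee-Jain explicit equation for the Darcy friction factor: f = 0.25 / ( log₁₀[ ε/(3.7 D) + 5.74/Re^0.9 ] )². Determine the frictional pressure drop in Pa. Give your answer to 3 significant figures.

Q = 32.2 L/min = 32.2/60000 = 0.0005367 m³/s.
Cross-sectional area A = πD²/4 = π(0.103)²/4 = 0.008332 m²; mean velocity V = Q/A = 0.0005367/0.008332 = 0.06441 m/s.
Reynolds number Re = ρVD/μ = 626 · 0.06441 · 0.103 / 0.000157 = 2.645e+04.
Re > 4000 → turbulent. Relative roughness ε/D = 6.4e-05/0.103 = 0.000621. Swamee-Jain: f = 0.25/(log₁₀[0.000621/3.7 + 5.74/2.645e+04^0.9])² = 0.25/(log₁₀[0.000168 + 0.000601])² = 0.25/(-3.114)² = 0.02578.
Darcy-Weisbach: ΔP = f(L/D)(ρV²/2) = 0.02578·(68.9/0.103)·(626·0.06441²/2) = 0.02578·668.9·1.298 = 22.39 Pa.

ΔP ≈ 22.4 Pa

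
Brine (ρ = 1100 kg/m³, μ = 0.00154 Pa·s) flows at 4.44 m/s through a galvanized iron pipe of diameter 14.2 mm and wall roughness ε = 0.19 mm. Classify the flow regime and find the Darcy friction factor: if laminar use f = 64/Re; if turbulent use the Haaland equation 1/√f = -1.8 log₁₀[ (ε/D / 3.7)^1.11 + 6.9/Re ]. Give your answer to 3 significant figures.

f ≈ 0.0431

Re = ρVD/μ = 1100·4.44·0.0142/0.00154 = 4.503e+04.
Re > 4000 → turbulent. ε/D = 0.00019/0.0142 = 0.0134; Haaland: 1/√f = -1.8 log₁₀[0.00195 + 0.000153] = 4.819, so f = 0.04305.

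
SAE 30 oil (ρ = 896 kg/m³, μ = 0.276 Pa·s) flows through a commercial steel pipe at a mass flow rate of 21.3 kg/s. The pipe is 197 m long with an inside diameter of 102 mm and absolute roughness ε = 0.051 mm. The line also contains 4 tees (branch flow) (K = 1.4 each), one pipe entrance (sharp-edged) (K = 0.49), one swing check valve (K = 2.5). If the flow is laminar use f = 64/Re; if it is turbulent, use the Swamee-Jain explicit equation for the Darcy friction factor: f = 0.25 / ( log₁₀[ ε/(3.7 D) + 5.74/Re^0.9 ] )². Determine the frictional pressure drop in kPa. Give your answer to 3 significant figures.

ΔP ≈ 519 kPa

A = πD²/4 = π(0.102)²/4 = 0.008171 m²; mean velocity V = ṁ/(ρA) = 21.3/(896 · 0.008171) = 2.909 m/s.
Reynolds number Re = ρVD/μ = 896 · 2.909 · 0.102 / 0.276 = 963.3.
Re < 2300 → laminar flow, so f = 64/Re = 64/963.3 = 0.06644 (the turbulent correlation is not needed).
Total minor-loss coefficient ΣK = 4·1.4 + 1·0.49 + 1·2.5 = 8.59.
ΔP = [f·L/D + ΣK]·(ρV²/2) = [0.06644·197/0.102 + 8.59]·(896·2.909²/2) = [128.3 + 8.59]·3792 = 5.191e+05 Pa.
ΔP = 5.191e+05 Pa = 519 kPa.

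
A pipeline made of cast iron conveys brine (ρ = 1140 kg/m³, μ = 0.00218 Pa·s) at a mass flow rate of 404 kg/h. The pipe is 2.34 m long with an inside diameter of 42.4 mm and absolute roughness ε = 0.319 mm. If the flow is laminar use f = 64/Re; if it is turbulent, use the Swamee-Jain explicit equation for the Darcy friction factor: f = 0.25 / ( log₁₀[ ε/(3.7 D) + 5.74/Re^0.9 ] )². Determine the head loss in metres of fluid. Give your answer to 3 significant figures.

ṁ = 404 kg/h = 404/3600 = 0.1122 kg/s.
A = πD²/4 = π(0.0424)²/4 = 0.001412 m²; mean velocity V = ṁ/(ρA) = 0.1122/(1140 · 0.001412) = 0.06972 m/s.
Reynolds number Re = ρVD/μ = 1140 · 0.06972 · 0.0424 / 0.00218 = 1546.
Re < 2300 → laminar flow, so f = 64/Re = 64/1546 = 0.0414 (the turbulent correlation is not needed).
Darcy-Weisbach: ΔP = f(L/D)(ρV²/2) = 0.0414·(2.34/0.0424)·(1140·0.06972²/2) = 0.0414·55.19·2.771 = 6.331 Pa.
Head loss h_f = ΔP/(ρg) = 6.331/(1140·9.81) = 5.66×10^-4 m.

h_f ≈ 5.66×10^-4 m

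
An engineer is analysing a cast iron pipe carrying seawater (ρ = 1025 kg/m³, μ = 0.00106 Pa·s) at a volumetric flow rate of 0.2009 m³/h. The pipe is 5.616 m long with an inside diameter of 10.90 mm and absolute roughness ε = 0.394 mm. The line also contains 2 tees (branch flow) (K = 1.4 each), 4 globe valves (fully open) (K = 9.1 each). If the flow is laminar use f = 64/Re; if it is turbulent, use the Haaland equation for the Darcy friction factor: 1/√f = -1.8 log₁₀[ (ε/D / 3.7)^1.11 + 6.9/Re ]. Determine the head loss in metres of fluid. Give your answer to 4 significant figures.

Q = 0.2009 m³/h = 0.2009/3600 = 5.581e-05 m³/s.
Cross-sectional area A = πD²/4 = π(0.0109)²/4 = 9.331e-05 m²; mean velocity V = Q/A = 5.581e-05/9.331e-05 = 0.598 m/s.
Reynolds number Re = ρVD/μ = 1025 · 0.598 · 0.0109 / 0.00106 = 6303.
Re > 4000 → turbulent. Relative roughness ε/D = 0.000394/0.0109 = 0.0361. Haaland: 1/√f = -1.8 log₁₀[(0.0361/3.7)^1.11 + 6.9/6303] = -1.8 log₁₀[0.00587 + 0.00109] = 3.883, so f = 0.06634.
Total minor-loss coefficient ΣK = 2·1.4 + 4·9.1 = 39.2.
ΔP = [f·L/D + ΣK]·(ρV²/2) = [0.06634·5.616/0.0109 + 39.2]·(1025·0.598²/2) = [34.18 + 39.2]·183.3 = 1.345e+04 Pa.
Head loss h_f = ΔP/(ρg) = 1.345e+04/(1025·9.81) = 1.338 m.

h_f ≈ 1.338 m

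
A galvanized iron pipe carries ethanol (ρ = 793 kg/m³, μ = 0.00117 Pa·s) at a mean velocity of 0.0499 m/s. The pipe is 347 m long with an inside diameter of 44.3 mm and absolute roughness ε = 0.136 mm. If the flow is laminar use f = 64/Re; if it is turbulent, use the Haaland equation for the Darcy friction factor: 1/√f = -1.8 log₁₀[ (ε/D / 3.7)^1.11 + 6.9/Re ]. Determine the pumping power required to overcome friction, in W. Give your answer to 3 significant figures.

P ≈ 0.0254 W

Reynolds number Re = ρVD/μ = 793 · 0.0499 · 0.0443 / 0.00117 = 1498.
Re < 2300 → laminar flow, so f = 64/Re = 64/1498 = 0.04272 (the turbulent correlation is not needed).
Darcy-Weisbach: ΔP = f(L/D)(ρV²/2) = 0.04272·(347/0.0443)·(793·0.0499²/2) = 0.04272·7833·0.9873 = 330.3 Pa.
Q = V·A = 0.0499·0.001541 = 7.691e-05 m³/s.
Pumping power P = QΔP = 7.691e-05·330.3 = 0.02541 W = 0.0254 W.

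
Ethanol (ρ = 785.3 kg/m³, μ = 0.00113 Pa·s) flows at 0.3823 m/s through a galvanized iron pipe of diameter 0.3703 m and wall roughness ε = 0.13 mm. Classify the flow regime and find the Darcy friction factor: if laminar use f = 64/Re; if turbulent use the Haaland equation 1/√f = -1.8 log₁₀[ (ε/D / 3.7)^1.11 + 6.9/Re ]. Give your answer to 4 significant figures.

f ≈ 0.01947

Re = ρVD/μ = 785.3·0.3823·0.3703/0.00113 = 9.838e+04.
Re > 4000 → turbulent. ε/D = 0.00013/0.3703 = 0.000351; Haaland: 1/√f = -1.8 log₁₀[3.43e-05 + 7.01e-05] = 7.166, so f = 0.01947.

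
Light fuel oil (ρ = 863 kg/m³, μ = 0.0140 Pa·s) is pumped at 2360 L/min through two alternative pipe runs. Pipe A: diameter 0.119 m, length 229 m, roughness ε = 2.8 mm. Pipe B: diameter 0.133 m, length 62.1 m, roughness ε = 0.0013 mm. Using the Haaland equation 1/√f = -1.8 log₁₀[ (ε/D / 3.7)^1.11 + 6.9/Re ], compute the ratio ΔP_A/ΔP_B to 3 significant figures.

Pipe A: V = Q/A = 0.03933/0.01112 = 3.537 m/s; Re = 2.594e+04; ε/D = 0.0235; Haaland → f = 0.05324; ΔP_A = f(L/D)(ρV²/2) = 5.53e+05 Pa.
Pipe B: V = Q/A = 0.03933/0.01389 = 2.831 m/s; Re = 2.321e+04; ε/D = 9.77e-06; Haaland → f = 0.02483; ΔP_B = f(L/D)(ρV²/2) = 4.009e+04 Pa.
ΔP_A/ΔP_B = 5.53e+05/4.009e+04 = 13.8.

ΔP_A/ΔP_B ≈ 13.8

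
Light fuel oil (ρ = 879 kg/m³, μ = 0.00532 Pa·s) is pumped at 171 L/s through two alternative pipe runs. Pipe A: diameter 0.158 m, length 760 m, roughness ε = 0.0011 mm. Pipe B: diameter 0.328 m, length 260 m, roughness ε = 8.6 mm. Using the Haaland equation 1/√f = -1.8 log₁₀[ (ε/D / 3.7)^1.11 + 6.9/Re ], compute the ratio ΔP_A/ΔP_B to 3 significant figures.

Pipe A: V = Q/A = 0.171/0.01961 = 8.722 m/s; Re = 2.277e+05; ε/D = 6.96e-06; Haaland → f = 0.01516; ΔP_A = f(L/D)(ρV²/2) = 2.438e+06 Pa.
Pipe B: V = Q/A = 0.171/0.0845 = 2.024 m/s; Re = 1.097e+05; ε/D = 0.0262; Haaland → f = 0.05451; ΔP_B = f(L/D)(ρV²/2) = 7.778e+04 Pa.
ΔP_A/ΔP_B = 2.438e+06/7.778e+04 = 31.3.

ΔP_A/ΔP_B ≈ 31.3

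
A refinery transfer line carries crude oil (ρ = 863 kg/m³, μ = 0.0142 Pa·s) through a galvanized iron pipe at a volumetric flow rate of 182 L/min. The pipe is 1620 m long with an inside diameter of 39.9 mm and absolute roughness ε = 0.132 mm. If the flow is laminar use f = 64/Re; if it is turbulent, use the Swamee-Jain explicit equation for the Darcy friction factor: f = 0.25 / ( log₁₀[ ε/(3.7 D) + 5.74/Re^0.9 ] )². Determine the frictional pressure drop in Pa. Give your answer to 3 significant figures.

ΔP ≈ 4.15×10^6 Pa

Q = 182 L/min = 182/60000 = 0.003033 m³/s.
Cross-sectional area A = πD²/4 = π(0.0399)²/4 = 0.00125 m²; mean velocity V = Q/A = 0.003033/0.00125 = 2.426 m/s.
Reynolds number Re = ρVD/μ = 863 · 2.426 · 0.0399 / 0.0142 = 5883.
Re > 4000 → turbulent. Relative roughness ε/D = 0.000132/0.0399 = 0.00331. Swamee-Jain: f = 0.25/(log₁₀[0.00331/3.7 + 5.74/5883^0.9])² = 0.25/(log₁₀[0.000894 + 0.00232])² = 0.25/(-2.492)² = 0.04025.
Darcy-Weisbach: ΔP = f(L/D)(ρV²/2) = 0.04025·(1620/0.0399)·(863·2.426²/2) = 0.04025·4.06e+04·2540 = 4.15e+06 Pa.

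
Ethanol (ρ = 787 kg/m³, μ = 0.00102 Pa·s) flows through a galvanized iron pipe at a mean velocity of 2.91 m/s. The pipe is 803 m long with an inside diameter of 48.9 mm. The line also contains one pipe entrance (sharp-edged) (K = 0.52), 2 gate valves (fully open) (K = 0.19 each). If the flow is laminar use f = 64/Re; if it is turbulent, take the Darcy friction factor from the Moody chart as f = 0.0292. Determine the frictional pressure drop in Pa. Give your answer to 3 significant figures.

ΔP ≈ 1.60×10^6 Pa

Reynolds number Re = ρVD/μ = 787 · 2.91 · 0.0489 / 0.00102 = 1.098e+05.
Re > 4000 → turbulent; use the Moody-chart value f = 0.0292.
Total minor-loss coefficient ΣK = 1·0.52 + 2·0.19 = 0.9.
ΔP = [f·L/D + ΣK]·(ρV²/2) = [0.0292·803/0.0489 + 0.9]·(787·2.91²/2) = [479.5 + 0.9]·3332 = 1.601e+06 Pa.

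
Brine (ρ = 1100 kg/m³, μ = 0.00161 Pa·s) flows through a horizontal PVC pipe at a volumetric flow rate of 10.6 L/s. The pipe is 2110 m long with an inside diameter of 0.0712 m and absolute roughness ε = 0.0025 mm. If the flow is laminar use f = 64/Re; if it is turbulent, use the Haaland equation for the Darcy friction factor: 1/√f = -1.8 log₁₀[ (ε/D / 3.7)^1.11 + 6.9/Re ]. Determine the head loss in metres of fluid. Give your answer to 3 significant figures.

Q = 10.6 L/s = 10.6/1000 = 0.0106 m³/s.
Cross-sectional area A = πD²/4 = π(0.0712)²/4 = 0.003982 m²; mean velocity V = Q/A = 0.0106/0.003982 = 2.662 m/s.
Reynolds number Re = ρVD/μ = 1100 · 2.662 · 0.0712 / 0.00161 = 1.295e+05.
Re > 4000 → turbulent. Relative roughness ε/D = 2.5e-06/0.0712 = 3.51e-05. Haaland: 1/√f = -1.8 log₁₀[(3.51e-05/3.7)^1.11 + 6.9/1.295e+05] = -1.8 log₁₀[2.66e-06 + 5.33e-05] = 7.654, so f = 0.01707.
Darcy-Weisbach: ΔP = f(L/D)(ρV²/2) = 0.01707·(2110/0.0712)·(1100·2.662²/2) = 0.01707·2.963e+04·3898 = 1.972e+06 Pa.
Head loss h_f = ΔP/(ρg) = 1.972e+06/(1100·9.81) = 183 m.

h_f ≈ 183 m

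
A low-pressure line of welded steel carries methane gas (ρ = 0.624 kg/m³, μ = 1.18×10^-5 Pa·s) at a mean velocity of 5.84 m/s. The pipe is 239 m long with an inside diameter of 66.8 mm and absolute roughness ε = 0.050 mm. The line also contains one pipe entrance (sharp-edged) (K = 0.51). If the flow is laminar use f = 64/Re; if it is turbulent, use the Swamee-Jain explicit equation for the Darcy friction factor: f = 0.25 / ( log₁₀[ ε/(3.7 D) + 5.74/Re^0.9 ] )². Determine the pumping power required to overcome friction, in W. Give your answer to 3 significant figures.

Reynolds number Re = ρVD/μ = 0.624 · 5.84 · 0.0668 / 1.18e-05 = 2.063e+04.
Re > 4000 → turbulent. Relative roughness ε/D = 5e-05/0.0668 = 0.000749. Swamee-Jain: f = 0.25/(log₁₀[0.000749/3.7 + 5.74/2.063e+04^0.9])² = 0.25/(log₁₀[0.000202 + 0.000751])² = 0.25/(-3.021)² = 0.0274.
Total minor-loss coefficient ΣK = 1·0.51 = 0.51.
ΔP = [f·L/D + ΣK]·(ρV²/2) = [0.0274·239/0.0668 + 0.51]·(0.624·5.84²/2) = [98.03 + 0.51]·10.64 = 1049 Pa.
Q = V·A = 5.84·0.003505 = 0.02047 m³/s.
Pumping power P = QΔP = 0.02047·1049 = 21.46 W = 21.5 W.

P ≈ 21.5 W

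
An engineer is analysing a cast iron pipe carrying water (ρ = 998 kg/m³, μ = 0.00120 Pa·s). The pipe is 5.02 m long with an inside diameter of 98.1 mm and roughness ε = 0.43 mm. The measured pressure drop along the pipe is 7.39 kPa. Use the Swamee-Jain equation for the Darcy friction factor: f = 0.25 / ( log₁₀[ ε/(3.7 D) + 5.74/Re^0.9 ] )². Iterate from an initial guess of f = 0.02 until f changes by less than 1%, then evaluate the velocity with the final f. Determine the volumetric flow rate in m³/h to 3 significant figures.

Rearranging Darcy-Weisbach: V = √(2·ΔP·D/(f·L·ρ)). With ε/D = 0.00043/0.0981 = 0.00438, iterate starting from f = 0.02:
  f = 0.02 → V = √(2·7390·0.0981/(0.02·5.02·998)) = 3.804 m/s; Re = ρVD/μ = 3.104e+05; f → 0.02966
  f = 0.02966 → V = 3.123 m/s; Re = 2.548e+05; f → 0.02975
Converged (Δf/f < 1%). With the final f = 0.02975: V = √(2·7390·0.0981/(0.02975·5.02·998)) = 3.119 m/s.
Q = V·A = 3.119·(π/4·0.0981²) = 0.02357 m³/s = 84.9 m³/h.

Q ≈ 84.9 m³/h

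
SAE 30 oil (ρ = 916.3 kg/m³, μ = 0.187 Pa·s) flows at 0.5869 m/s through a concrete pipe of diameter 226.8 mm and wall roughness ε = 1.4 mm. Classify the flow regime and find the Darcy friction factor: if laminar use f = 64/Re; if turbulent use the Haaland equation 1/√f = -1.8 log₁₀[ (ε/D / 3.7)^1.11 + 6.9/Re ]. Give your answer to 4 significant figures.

f ≈ 0.09812

Re = ρVD/μ = 916.3·0.5869·0.2268/0.187 = 652.2.
Re < 2300 → laminar, so f = 64/Re = 0.09812 (roughness is irrelevant in laminar flow).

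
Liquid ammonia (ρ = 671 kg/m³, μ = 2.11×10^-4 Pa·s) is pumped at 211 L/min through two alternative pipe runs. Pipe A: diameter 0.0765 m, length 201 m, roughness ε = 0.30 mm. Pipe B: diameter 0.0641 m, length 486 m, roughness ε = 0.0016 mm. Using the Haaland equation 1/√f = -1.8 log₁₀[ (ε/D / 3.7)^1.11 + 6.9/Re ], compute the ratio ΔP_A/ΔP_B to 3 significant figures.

Pipe A: V = Q/A = 0.003517/0.004596 = 0.7651 m/s; Re = 1.861e+05; ε/D = 0.00392; Haaland → f = 0.02885; ΔP_A = f(L/D)(ρV²/2) = 1.489e+04 Pa.
Pipe B: V = Q/A = 0.003517/0.003227 = 1.09 m/s; Re = 2.221e+05; ε/D = 2.5e-05; Haaland → f = 0.01536; ΔP_B = f(L/D)(ρV²/2) = 4.639e+04 Pa.
ΔP_A/ΔP_B = 1.489e+04/4.639e+04 = 0.321.

ΔP_A/ΔP_B ≈ 0.321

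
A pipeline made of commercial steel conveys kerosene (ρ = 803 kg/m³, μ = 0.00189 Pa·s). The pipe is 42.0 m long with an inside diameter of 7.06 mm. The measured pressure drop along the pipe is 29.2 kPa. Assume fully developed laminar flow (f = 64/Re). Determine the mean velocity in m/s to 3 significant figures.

For laminar flow, f = 64/Re with Re = ρVD/μ, so Darcy-Weisbach reduces to ΔP = 32μLV/D². Solving for V: V = ΔP·D²/(32μL) = 2.92e+04·(0.00706)²/(32·0.00189·42) = 0.573 m/s.
Check: Re = ρVD/μ = 803·0.573·0.00706/0.00189 = 1719 < 2300, so the laminar assumption holds.

V ≈ 0.573 m/s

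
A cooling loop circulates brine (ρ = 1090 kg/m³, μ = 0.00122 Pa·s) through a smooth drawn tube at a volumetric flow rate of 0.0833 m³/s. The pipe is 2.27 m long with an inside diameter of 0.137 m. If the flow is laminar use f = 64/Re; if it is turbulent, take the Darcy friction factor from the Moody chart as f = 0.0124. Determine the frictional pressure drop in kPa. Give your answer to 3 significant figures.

Cross-sectional area A = πD²/4 = π(0.137)²/4 = 0.01474 m²; mean velocity V = Q/A = 0.0833/0.01474 = 5.651 m/s.
Reynolds number Re = ρVD/μ = 1090 · 5.651 · 0.137 / 0.00122 = 6.917e+05.
Re > 4000 → turbulent; use the Moody-chart value f = 0.0124.
Darcy-Weisbach: ΔP = f(L/D)(ρV²/2) = 0.0124·(2.27/0.137)·(1090·5.651²/2) = 0.0124·16.57·1.74e+04 = 3576 Pa.
ΔP = 3576 Pa = 3.58 kPa.

ΔP ≈ 3.58 kPa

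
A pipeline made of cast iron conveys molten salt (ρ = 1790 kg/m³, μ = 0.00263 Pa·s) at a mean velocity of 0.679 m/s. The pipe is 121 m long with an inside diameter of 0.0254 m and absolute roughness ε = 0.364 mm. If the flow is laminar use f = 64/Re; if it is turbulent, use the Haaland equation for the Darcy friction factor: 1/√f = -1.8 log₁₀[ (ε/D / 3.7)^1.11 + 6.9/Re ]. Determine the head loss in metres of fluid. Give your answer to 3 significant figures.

h_f ≈ 5.23 m

Reynolds number Re = ρVD/μ = 1790 · 0.679 · 0.0254 / 0.00263 = 1.174e+04.
Re > 4000 → turbulent. Relative roughness ε/D = 0.000364/0.0254 = 0.0143. Haaland: 1/√f = -1.8 log₁₀[(0.0143/3.7)^1.11 + 6.9/1.174e+04] = -1.8 log₁₀[0.0021 + 0.000588] = 4.626, so f = 0.04672.
Darcy-Weisbach: ΔP = f(L/D)(ρV²/2) = 0.04672·(121/0.0254)·(1790·0.679²/2) = 0.04672·4764·412.6 = 9.184e+04 Pa.
Head loss h_f = ΔP/(ρg) = 9.184e+04/(1790·9.81) = 5.23 m.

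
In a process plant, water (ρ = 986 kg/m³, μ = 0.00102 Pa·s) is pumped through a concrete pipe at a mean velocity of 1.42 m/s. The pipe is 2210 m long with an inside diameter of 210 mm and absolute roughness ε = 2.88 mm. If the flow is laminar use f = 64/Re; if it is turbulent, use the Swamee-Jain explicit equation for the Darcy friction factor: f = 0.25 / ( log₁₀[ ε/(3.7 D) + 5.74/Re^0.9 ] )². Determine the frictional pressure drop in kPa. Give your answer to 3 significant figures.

ΔP ≈ 446 kPa

Reynolds number Re = ρVD/μ = 986 · 1.42 · 0.21 / 0.00102 = 2.883e+05.
Re > 4000 → turbulent. Relative roughness ε/D = 0.00288/0.21 = 0.0137. Swamee-Jain: f = 0.25/(log₁₀[0.0137/3.7 + 5.74/2.883e+05^0.9])² = 0.25/(log₁₀[0.00371 + 7e-05])² = 0.25/(-2.423)² = 0.04259.
Darcy-Weisbach: ΔP = f(L/D)(ρV²/2) = 0.04259·(2210/0.21)·(986·1.42²/2) = 0.04259·1.052e+04·994.1 = 4.455e+05 Pa.
ΔP = 4.455e+05 Pa = 446 kPa.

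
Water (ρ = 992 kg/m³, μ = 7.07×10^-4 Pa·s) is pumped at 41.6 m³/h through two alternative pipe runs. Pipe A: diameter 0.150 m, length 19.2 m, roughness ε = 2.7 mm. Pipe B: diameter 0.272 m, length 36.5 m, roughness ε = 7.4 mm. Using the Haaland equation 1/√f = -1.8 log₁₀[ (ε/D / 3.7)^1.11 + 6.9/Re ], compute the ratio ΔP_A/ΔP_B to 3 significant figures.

ΔP_A/ΔP_B ≈ 8.76

Pipe A: V = Q/A = 0.01156/0.01767 = 0.6539 m/s; Re = 1.376e+05; ε/D = 0.018; Haaland → f = 0.04712; ΔP_A = f(L/D)(ρV²/2) = 1279 Pa.
Pipe B: V = Q/A = 0.01156/0.05811 = 0.1989 m/s; Re = 7.59e+04; ε/D = 0.0272; Haaland → f = 0.05546; ΔP_B = f(L/D)(ρV²/2) = 146 Pa.
ΔP_A/ΔP_B = 1279/146 = 8.76.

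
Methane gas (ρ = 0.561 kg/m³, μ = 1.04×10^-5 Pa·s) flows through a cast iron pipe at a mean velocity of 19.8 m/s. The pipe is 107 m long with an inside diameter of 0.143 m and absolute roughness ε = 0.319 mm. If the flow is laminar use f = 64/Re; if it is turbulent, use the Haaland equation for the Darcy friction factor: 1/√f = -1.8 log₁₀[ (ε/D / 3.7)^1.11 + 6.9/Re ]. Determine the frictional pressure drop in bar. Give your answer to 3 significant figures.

Reynolds number Re = ρVD/μ = 0.561 · 19.8 · 0.143 / 1.04e-05 = 1.527e+05.
Re > 4000 → turbulent. Relative roughness ε/D = 0.000319/0.143 = 0.00223. Haaland: 1/√f = -1.8 log₁₀[(0.00223/3.7)^1.11 + 6.9/1.527e+05] = -1.8 log₁₀[0.000267 + 4.52e-05] = 6.311, so f = 0.02511.
Darcy-Weisbach: ΔP = f(L/D)(ρV²/2) = 0.02511·(107/0.143)·(0.561·19.8²/2) = 0.02511·748.3·110 = 2066 Pa.
ΔP = 2066 Pa = 0.0207 bar.

ΔP ≈ 0.0207 bar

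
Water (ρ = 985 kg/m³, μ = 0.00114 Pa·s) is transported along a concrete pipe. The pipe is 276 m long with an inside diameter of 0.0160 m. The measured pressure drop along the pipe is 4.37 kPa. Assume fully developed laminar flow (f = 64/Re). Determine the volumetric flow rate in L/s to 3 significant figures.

For laminar flow, f = 64/Re with Re = ρVD/μ, so Darcy-Weisbach reduces to ΔP = 32μLV/D². Solving for V: V = ΔP·D²/(32μL) = 4370·(0.016)²/(32·0.00114·276) = 0.1111 m/s.
Check: Re = ρVD/μ = 985·0.1111·0.016/0.00114 = 1536 < 2300, so the laminar assumption holds.
Q = V·A = 0.1111·(π/4·0.016²) = 2.234e-05 m³/s = 0.0223 L/s.

Q ≈ 0.0223 L/s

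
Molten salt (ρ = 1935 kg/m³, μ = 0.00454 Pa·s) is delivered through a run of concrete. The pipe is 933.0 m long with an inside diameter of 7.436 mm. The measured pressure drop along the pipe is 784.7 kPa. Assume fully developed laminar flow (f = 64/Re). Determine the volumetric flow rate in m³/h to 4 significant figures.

Q ≈ 0.05005 m³/h

For laminar flow, f = 64/Re with Re = ρVD/μ, so Darcy-Weisbach reduces to ΔP = 32μLV/D². Solving for V: V = ΔP·D²/(32μL) = 7.847e+05·(0.007436)²/(32·0.00454·933) = 0.3201 m/s.
Check: Re = ρVD/μ = 1935·0.3201·0.007436/0.00454 = 1015 < 2300, so the laminar assumption holds.
Q = V·A = 0.3201·(π/4·0.007436²) = 1.39e-05 m³/s = 0.05005 m³/h.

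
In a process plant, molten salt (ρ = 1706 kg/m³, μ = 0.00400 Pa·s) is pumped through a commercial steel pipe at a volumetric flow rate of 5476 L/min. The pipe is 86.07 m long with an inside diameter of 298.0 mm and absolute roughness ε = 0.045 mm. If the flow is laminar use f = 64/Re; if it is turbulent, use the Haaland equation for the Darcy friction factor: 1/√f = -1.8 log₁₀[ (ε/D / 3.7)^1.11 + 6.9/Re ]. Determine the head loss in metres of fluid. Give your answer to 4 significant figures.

h_f ≈ 0.4286 m

Q = 5476 L/min = 5476/60000 = 0.09127 m³/s.
Cross-sectional area A = πD²/4 = π(0.298)²/4 = 0.06975 m²; mean velocity V = Q/A = 0.09127/0.06975 = 1.309 m/s.
Reynolds number Re = ρVD/μ = 1706 · 1.309 · 0.298 / 0.004 = 1.663e+05.
Re > 4000 → turbulent. Relative roughness ε/D = 4.5e-05/0.298 = 0.000151. Haaland: 1/√f = -1.8 log₁₀[(0.000151/3.7)^1.11 + 6.9/1.663e+05] = -1.8 log₁₀[1.34e-05 + 4.15e-05] = 7.669, so f = 0.017.
Darcy-Weisbach: ΔP = f(L/D)(ρV²/2) = 0.017·(86.07/0.298)·(1706·1.309²/2) = 0.017·288.8·1461 = 7174 Pa.
Head loss h_f = ΔP/(ρg) = 7174/(1706·9.81) = 0.4286 m.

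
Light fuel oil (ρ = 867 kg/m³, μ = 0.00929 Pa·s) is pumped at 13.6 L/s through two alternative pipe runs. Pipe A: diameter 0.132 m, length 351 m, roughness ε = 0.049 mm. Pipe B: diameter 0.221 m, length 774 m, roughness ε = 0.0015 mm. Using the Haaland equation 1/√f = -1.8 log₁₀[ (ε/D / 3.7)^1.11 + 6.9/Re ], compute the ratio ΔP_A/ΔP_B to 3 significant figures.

Pipe A: V = Q/A = 0.0136/0.01368 = 0.9938 m/s; Re = 1.224e+04; ε/D = 0.000371; Haaland → f = 0.02973; ΔP_A = f(L/D)(ρV²/2) = 3.385e+04 Pa.
Pipe B: V = Q/A = 0.0136/0.03836 = 0.3545 m/s; Re = 7312; ε/D = 6.79e-06; Haaland → f = 0.03373; ΔP_B = f(L/D)(ρV²/2) = 6437 Pa.
ΔP_A/ΔP_B = 3.385e+04/6437 = 5.26.

ΔP_A/ΔP_B ≈ 5.26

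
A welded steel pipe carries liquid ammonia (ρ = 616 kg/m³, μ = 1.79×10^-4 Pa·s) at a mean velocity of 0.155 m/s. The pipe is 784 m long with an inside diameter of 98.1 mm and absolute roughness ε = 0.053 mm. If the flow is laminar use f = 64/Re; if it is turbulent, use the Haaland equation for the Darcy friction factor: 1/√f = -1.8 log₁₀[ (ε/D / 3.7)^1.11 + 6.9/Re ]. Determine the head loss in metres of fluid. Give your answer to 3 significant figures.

h_f ≈ 0.217 m

Reynolds number Re = ρVD/μ = 616 · 0.155 · 0.0981 / 0.000179 = 5.233e+04.
Re > 4000 → turbulent. Relative roughness ε/D = 5.3e-05/0.0981 = 0.00054. Haaland: 1/√f = -1.8 log₁₀[(0.00054/3.7)^1.11 + 6.9/5.233e+04] = -1.8 log₁₀[5.53e-05 + 0.000132] = 6.71, so f = 0.02221.
Darcy-Weisbach: ΔP = f(L/D)(ρV²/2) = 0.02221·(784/0.0981)·(616·0.155²/2) = 0.02221·7992·7.4 = 1313 Pa.
Head loss h_f = ΔP/(ρg) = 1313/(616·9.81) = 0.217 m.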